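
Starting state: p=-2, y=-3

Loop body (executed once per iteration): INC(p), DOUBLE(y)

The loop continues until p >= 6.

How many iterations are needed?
8

Tracing iterations:
Initial: p=-2, y=-3
After iteration 1: p=-1, y=-6
After iteration 2: p=0, y=-12
After iteration 3: p=1, y=-24
After iteration 4: p=2, y=-48
After iteration 5: p=3, y=-96
After iteration 6: p=4, y=-192
After iteration 7: p=5, y=-384
After iteration 8: p=6, y=-768
p >= 6 now holds, so the loop exits after 8 iterations.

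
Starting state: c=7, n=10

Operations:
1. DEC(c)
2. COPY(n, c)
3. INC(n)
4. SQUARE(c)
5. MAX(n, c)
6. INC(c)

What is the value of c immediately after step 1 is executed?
c = 6

Tracing c through execution:
Initial: c = 7
After step 1 (DEC(c)): c = 6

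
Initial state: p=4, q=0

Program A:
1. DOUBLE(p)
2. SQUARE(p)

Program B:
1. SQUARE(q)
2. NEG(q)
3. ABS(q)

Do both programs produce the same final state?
No

Program A final state: p=64, q=0
Program B final state: p=4, q=0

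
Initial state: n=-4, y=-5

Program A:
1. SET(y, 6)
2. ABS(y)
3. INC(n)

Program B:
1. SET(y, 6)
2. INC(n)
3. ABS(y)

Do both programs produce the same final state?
Yes

Program A final state: n=-3, y=6
Program B final state: n=-3, y=6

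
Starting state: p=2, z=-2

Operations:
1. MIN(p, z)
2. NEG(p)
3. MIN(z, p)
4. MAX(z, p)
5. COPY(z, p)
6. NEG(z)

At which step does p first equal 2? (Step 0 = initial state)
Step 0

Tracing p:
Initial: p = 2 ← first occurrence
After step 1: p = -2
After step 2: p = 2
After step 3: p = 2
After step 4: p = 2
After step 5: p = 2
After step 6: p = 2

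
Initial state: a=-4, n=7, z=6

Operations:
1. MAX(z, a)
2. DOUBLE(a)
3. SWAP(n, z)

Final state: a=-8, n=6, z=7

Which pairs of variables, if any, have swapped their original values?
(z, n)

Comparing initial and final values:
z: 6 → 7
n: 7 → 6
a: -4 → -8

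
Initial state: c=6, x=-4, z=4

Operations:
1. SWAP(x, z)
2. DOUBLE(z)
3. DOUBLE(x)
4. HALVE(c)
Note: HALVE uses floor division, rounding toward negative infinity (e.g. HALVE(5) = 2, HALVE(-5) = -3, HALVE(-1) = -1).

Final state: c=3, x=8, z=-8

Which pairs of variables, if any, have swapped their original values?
None

Comparing initial and final values:
z: 4 → -8
c: 6 → 3
x: -4 → 8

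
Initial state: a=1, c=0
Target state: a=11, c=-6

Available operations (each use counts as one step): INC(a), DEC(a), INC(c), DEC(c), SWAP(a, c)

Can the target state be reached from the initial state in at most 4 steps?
No

The target state cannot be reached within 4 steps.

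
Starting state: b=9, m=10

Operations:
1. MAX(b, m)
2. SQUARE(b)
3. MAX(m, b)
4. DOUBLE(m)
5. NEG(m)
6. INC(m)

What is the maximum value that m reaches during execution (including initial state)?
200

Values of m at each step:
Initial: m = 10
After step 1: m = 10
After step 2: m = 10
After step 3: m = 100
After step 4: m = 200 ← maximum
After step 5: m = -200
After step 6: m = -199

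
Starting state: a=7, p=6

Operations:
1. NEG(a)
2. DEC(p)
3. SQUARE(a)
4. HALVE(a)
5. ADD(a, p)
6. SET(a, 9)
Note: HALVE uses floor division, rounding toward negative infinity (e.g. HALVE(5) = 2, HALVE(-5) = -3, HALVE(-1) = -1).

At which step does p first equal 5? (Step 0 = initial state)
Step 2

Tracing p:
Initial: p = 6
After step 1: p = 6
After step 2: p = 5 ← first occurrence
After step 3: p = 5
After step 4: p = 5
After step 5: p = 5
After step 6: p = 5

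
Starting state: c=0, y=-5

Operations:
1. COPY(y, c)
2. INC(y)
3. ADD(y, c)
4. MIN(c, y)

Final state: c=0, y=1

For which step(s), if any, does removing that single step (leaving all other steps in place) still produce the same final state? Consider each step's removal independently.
Step(s) 3, 4

Testing removal of each single step:
Without step 1: final = c=-4, y=-4 (different)
Without step 2: final = c=0, y=0 (different)
Without step 3: final = c=0, y=1 (same)
Without step 4: final = c=0, y=1 (same)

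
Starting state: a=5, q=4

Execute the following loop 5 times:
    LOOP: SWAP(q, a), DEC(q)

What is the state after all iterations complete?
a=2, q=2

Iteration trace:
Start: a=5, q=4
After iteration 1: a=4, q=4
After iteration 2: a=4, q=3
After iteration 3: a=3, q=3
After iteration 4: a=3, q=2
After iteration 5: a=2, q=2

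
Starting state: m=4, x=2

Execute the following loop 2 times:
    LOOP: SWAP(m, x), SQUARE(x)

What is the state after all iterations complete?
m=16, x=4

Iteration trace:
Start: m=4, x=2
After iteration 1: m=2, x=16
After iteration 2: m=16, x=4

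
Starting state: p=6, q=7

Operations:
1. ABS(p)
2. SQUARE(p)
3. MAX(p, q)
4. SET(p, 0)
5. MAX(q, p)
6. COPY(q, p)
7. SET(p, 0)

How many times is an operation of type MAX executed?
2

Counting MAX operations:
Step 3: MAX(p, q) ← MAX
Step 5: MAX(q, p) ← MAX
Total: 2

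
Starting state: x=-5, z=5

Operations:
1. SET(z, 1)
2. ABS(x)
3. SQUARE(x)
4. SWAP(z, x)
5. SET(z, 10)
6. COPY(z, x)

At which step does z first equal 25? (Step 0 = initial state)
Step 4

Tracing z:
Initial: z = 5
After step 1: z = 1
After step 2: z = 1
After step 3: z = 1
After step 4: z = 25 ← first occurrence
After step 5: z = 10
After step 6: z = 1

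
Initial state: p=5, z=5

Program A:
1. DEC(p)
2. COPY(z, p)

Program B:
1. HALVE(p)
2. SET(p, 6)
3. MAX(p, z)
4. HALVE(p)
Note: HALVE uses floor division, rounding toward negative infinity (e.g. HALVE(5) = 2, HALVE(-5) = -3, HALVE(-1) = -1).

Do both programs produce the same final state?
No

Program A final state: p=4, z=4
Program B final state: p=3, z=5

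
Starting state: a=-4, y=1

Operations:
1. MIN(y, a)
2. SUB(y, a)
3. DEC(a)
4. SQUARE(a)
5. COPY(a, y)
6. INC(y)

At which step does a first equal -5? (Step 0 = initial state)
Step 3

Tracing a:
Initial: a = -4
After step 1: a = -4
After step 2: a = -4
After step 3: a = -5 ← first occurrence
After step 4: a = 25
After step 5: a = 0
After step 6: a = 0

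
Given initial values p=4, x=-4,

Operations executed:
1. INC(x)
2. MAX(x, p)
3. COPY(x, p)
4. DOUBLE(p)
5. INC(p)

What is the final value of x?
x = 4

Tracing execution:
Step 1: INC(x) → x = -3
Step 2: MAX(x, p) → x = 4
Step 3: COPY(x, p) → x = 4
Step 4: DOUBLE(p) → x = 4
Step 5: INC(p) → x = 4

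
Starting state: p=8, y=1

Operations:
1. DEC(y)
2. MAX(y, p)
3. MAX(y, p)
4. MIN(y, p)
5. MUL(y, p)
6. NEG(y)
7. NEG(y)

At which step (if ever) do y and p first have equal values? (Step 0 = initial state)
Step 2

y and p first become equal after step 2.

Comparing values at each step:
Initial: y=1, p=8
After step 1: y=0, p=8
After step 2: y=8, p=8 ← equal!
After step 3: y=8, p=8 ← equal!
After step 4: y=8, p=8 ← equal!
After step 5: y=64, p=8
After step 6: y=-64, p=8
After step 7: y=64, p=8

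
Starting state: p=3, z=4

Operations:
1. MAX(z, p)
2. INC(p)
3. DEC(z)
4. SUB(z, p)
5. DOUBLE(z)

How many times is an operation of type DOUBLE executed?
1

Counting DOUBLE operations:
Step 5: DOUBLE(z) ← DOUBLE
Total: 1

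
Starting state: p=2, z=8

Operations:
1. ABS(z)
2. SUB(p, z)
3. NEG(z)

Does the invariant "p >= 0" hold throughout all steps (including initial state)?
No, violated after step 2

The invariant is violated after step 2.

State at each step:
Initial: p=2, z=8
After step 1: p=2, z=8
After step 2: p=-6, z=8
After step 3: p=-6, z=-8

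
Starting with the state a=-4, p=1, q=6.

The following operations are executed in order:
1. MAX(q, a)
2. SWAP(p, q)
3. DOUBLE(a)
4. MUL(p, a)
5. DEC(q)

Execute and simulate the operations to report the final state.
{a: -8, p: -48, q: 0}

Step-by-step execution:
Initial: a=-4, p=1, q=6
After step 1 (MAX(q, a)): a=-4, p=1, q=6
After step 2 (SWAP(p, q)): a=-4, p=6, q=1
After step 3 (DOUBLE(a)): a=-8, p=6, q=1
After step 4 (MUL(p, a)): a=-8, p=-48, q=1
After step 5 (DEC(q)): a=-8, p=-48, q=0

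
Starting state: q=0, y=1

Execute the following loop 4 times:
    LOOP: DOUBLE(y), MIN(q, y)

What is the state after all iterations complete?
q=0, y=16

Iteration trace:
Start: q=0, y=1
After iteration 1: q=0, y=2
After iteration 2: q=0, y=4
After iteration 3: q=0, y=8
After iteration 4: q=0, y=16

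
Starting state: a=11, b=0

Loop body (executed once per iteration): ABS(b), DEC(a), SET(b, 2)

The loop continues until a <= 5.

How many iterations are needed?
6

Tracing iterations:
Initial: a=11, b=0
After iteration 1: a=10, b=2
After iteration 2: a=9, b=2
After iteration 3: a=8, b=2
After iteration 4: a=7, b=2
After iteration 5: a=6, b=2
After iteration 6: a=5, b=2
a <= 5 now holds, so the loop exits after 6 iterations.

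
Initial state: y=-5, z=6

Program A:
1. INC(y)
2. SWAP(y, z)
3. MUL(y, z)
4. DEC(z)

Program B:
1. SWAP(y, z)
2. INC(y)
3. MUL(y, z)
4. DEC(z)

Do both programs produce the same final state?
No

Program A final state: y=-24, z=-5
Program B final state: y=-35, z=-6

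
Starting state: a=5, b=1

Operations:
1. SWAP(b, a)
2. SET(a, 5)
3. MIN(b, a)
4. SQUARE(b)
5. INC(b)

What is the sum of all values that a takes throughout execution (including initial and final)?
26

Values of a at each step:
Initial: a = 5
After step 1: a = 1
After step 2: a = 5
After step 3: a = 5
After step 4: a = 5
After step 5: a = 5
Sum = 5 + 1 + 5 + 5 + 5 + 5 = 26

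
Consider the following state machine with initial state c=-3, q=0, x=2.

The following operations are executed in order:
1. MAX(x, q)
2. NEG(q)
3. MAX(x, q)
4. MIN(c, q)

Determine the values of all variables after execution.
{c: -3, q: 0, x: 2}

Step-by-step execution:
Initial: c=-3, q=0, x=2
After step 1 (MAX(x, q)): c=-3, q=0, x=2
After step 2 (NEG(q)): c=-3, q=0, x=2
After step 3 (MAX(x, q)): c=-3, q=0, x=2
After step 4 (MIN(c, q)): c=-3, q=0, x=2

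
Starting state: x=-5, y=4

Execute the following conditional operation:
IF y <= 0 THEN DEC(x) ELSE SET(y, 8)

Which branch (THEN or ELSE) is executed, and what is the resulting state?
Branch: ELSE, Final state: x=-5, y=8

Evaluating condition: y <= 0
y = 4
Condition is False, so ELSE branch executes
After SET(y, 8): x=-5, y=8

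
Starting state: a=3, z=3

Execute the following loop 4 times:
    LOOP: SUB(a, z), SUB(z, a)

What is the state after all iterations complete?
a=-24, z=39

Iteration trace:
Start: a=3, z=3
After iteration 1: a=0, z=3
After iteration 2: a=-3, z=6
After iteration 3: a=-9, z=15
After iteration 4: a=-24, z=39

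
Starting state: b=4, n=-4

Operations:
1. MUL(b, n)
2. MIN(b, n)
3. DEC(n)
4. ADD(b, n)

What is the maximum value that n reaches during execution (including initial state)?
-4

Values of n at each step:
Initial: n = -4 ← maximum
After step 1: n = -4
After step 2: n = -4
After step 3: n = -5
After step 4: n = -5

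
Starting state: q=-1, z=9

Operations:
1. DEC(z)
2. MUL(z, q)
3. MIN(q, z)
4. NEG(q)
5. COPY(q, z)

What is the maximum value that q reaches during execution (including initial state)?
8

Values of q at each step:
Initial: q = -1
After step 1: q = -1
After step 2: q = -1
After step 3: q = -8
After step 4: q = 8 ← maximum
After step 5: q = -8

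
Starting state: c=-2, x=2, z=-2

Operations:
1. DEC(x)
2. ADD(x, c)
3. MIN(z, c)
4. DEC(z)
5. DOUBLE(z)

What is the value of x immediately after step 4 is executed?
x = -1

Tracing x through execution:
Initial: x = 2
After step 1 (DEC(x)): x = 1
After step 2 (ADD(x, c)): x = -1
After step 3 (MIN(z, c)): x = -1
After step 4 (DEC(z)): x = -1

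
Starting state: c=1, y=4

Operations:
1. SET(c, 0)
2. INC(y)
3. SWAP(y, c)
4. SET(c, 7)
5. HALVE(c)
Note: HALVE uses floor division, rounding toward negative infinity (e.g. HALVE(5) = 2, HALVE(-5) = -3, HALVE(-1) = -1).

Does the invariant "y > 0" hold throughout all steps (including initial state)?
No, violated after step 3

The invariant is violated after step 3.

State at each step:
Initial: c=1, y=4
After step 1: c=0, y=4
After step 2: c=0, y=5
After step 3: c=5, y=0
After step 4: c=7, y=0
After step 5: c=3, y=0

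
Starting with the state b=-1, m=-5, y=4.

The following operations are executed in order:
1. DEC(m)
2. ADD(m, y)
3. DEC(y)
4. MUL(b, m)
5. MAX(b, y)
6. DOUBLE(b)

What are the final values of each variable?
{b: 6, m: -2, y: 3}

Step-by-step execution:
Initial: b=-1, m=-5, y=4
After step 1 (DEC(m)): b=-1, m=-6, y=4
After step 2 (ADD(m, y)): b=-1, m=-2, y=4
After step 3 (DEC(y)): b=-1, m=-2, y=3
After step 4 (MUL(b, m)): b=2, m=-2, y=3
After step 5 (MAX(b, y)): b=3, m=-2, y=3
After step 6 (DOUBLE(b)): b=6, m=-2, y=3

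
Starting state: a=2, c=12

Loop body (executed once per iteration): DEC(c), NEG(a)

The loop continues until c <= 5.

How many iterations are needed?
7

Tracing iterations:
Initial: a=2, c=12
After iteration 1: a=-2, c=11
After iteration 2: a=2, c=10
After iteration 3: a=-2, c=9
After iteration 4: a=2, c=8
After iteration 5: a=-2, c=7
After iteration 6: a=2, c=6
After iteration 7: a=-2, c=5
c <= 5 now holds, so the loop exits after 7 iterations.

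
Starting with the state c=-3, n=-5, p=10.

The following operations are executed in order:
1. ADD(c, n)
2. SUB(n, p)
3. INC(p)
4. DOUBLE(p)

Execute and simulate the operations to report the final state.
{c: -8, n: -15, p: 22}

Step-by-step execution:
Initial: c=-3, n=-5, p=10
After step 1 (ADD(c, n)): c=-8, n=-5, p=10
After step 2 (SUB(n, p)): c=-8, n=-15, p=10
After step 3 (INC(p)): c=-8, n=-15, p=11
After step 4 (DOUBLE(p)): c=-8, n=-15, p=22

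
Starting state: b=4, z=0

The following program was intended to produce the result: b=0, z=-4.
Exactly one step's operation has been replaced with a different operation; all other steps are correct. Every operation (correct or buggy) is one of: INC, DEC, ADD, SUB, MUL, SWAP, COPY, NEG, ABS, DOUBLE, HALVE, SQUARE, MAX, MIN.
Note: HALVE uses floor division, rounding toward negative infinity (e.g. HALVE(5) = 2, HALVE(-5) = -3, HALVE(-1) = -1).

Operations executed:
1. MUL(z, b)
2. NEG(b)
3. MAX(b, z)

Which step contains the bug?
Step 3

Trace with buggy code:
Initial: b=4, z=0
After step 1: b=4, z=0
After step 2: b=-4, z=0
After step 3: b=0, z=0
Actual final b=0, z=0 ≠ expected b=0, z=-4.
Step 3 is the only position where a single-operation replacement can produce the expected result.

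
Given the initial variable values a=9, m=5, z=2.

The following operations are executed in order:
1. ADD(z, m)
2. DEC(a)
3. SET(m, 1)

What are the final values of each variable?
{a: 8, m: 1, z: 7}

Step-by-step execution:
Initial: a=9, m=5, z=2
After step 1 (ADD(z, m)): a=9, m=5, z=7
After step 2 (DEC(a)): a=8, m=5, z=7
After step 3 (SET(m, 1)): a=8, m=1, z=7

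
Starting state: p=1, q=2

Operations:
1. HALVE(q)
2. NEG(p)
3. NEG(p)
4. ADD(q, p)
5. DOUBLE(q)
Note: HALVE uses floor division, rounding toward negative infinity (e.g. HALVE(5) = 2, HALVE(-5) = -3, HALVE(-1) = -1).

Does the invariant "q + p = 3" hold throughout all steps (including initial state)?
No, violated after step 1

The invariant is violated after step 1.

State at each step:
Initial: p=1, q=2
After step 1: p=1, q=1
After step 2: p=-1, q=1
After step 3: p=1, q=1
After step 4: p=1, q=2
After step 5: p=1, q=4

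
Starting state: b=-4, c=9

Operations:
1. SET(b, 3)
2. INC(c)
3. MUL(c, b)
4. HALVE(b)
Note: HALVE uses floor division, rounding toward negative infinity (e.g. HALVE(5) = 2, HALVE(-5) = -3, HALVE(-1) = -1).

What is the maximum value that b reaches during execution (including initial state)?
3

Values of b at each step:
Initial: b = -4
After step 1: b = 3 ← maximum
After step 2: b = 3
After step 3: b = 3
After step 4: b = 1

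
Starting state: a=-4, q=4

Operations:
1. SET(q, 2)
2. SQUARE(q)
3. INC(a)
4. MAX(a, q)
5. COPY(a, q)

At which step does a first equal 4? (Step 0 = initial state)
Step 4

Tracing a:
Initial: a = -4
After step 1: a = -4
After step 2: a = -4
After step 3: a = -3
After step 4: a = 4 ← first occurrence
After step 5: a = 4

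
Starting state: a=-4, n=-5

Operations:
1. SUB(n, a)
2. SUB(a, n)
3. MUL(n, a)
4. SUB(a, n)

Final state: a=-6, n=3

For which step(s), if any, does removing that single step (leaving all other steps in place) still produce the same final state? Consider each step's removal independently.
None - removing any single step changes the final result

Testing removal of each single step:
Without step 1: final = a=6, n=-5 (different)
Without step 2: final = a=-8, n=4 (different)
Without step 3: final = a=-2, n=-1 (different)
Without step 4: final = a=-3, n=3 (different)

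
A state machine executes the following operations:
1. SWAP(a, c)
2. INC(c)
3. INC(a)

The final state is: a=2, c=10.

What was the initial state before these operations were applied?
a=9, c=1

Working backwards:
Final state: a=2, c=10
Before step 3 (INC(a)): a=1, c=10
Before step 2 (INC(c)): a=1, c=9
Before step 1 (SWAP(a, c)): a=9, c=1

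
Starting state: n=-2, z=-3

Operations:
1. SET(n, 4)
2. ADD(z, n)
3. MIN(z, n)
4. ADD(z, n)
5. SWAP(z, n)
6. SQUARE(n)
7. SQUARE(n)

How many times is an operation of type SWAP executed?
1

Counting SWAP operations:
Step 5: SWAP(z, n) ← SWAP
Total: 1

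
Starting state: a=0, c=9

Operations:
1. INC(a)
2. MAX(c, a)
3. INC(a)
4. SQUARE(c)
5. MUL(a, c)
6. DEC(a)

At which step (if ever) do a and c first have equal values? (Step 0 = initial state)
Never

a and c never become equal during execution.

Comparing values at each step:
Initial: a=0, c=9
After step 1: a=1, c=9
After step 2: a=1, c=9
After step 3: a=2, c=9
After step 4: a=2, c=81
After step 5: a=162, c=81
After step 6: a=161, c=81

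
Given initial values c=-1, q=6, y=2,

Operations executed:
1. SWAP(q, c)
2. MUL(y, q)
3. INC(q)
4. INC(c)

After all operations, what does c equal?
c = 7

Tracing execution:
Step 1: SWAP(q, c) → c = 6
Step 2: MUL(y, q) → c = 6
Step 3: INC(q) → c = 6
Step 4: INC(c) → c = 7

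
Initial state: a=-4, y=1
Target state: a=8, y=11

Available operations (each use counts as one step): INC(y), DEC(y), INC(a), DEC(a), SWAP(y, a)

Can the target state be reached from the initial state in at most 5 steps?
No

The target state cannot be reached within 5 steps.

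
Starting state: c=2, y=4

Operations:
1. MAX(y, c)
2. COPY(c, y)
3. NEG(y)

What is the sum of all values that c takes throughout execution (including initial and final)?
12

Values of c at each step:
Initial: c = 2
After step 1: c = 2
After step 2: c = 4
After step 3: c = 4
Sum = 2 + 2 + 4 + 4 = 12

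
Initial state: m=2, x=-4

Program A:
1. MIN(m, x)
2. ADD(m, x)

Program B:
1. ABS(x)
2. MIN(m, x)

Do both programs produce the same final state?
No

Program A final state: m=-8, x=-4
Program B final state: m=2, x=4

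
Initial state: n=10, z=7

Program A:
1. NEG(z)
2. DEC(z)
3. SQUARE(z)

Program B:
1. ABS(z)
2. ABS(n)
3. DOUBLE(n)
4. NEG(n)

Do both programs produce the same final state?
No

Program A final state: n=10, z=64
Program B final state: n=-20, z=7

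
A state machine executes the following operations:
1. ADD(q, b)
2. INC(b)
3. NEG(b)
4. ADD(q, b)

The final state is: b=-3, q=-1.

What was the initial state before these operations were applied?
b=2, q=0

Working backwards:
Final state: b=-3, q=-1
Before step 4 (ADD(q, b)): b=-3, q=2
Before step 3 (NEG(b)): b=3, q=2
Before step 2 (INC(b)): b=2, q=2
Before step 1 (ADD(q, b)): b=2, q=0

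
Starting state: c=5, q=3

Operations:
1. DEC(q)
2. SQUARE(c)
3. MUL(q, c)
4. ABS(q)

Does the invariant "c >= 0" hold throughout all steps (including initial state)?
Yes

The invariant holds at every step.

State at each step:
Initial: c=5, q=3
After step 1: c=5, q=2
After step 2: c=25, q=2
After step 3: c=25, q=50
After step 4: c=25, q=50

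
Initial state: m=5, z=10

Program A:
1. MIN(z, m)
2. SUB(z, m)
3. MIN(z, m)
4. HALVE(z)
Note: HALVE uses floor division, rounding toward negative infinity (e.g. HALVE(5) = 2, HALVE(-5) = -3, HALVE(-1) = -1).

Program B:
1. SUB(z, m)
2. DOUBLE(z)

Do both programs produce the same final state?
No

Program A final state: m=5, z=0
Program B final state: m=5, z=10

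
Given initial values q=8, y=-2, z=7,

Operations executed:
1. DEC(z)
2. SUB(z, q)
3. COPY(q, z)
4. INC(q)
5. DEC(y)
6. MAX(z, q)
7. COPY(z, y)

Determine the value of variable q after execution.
q = -1

Tracing execution:
Step 1: DEC(z) → q = 8
Step 2: SUB(z, q) → q = 8
Step 3: COPY(q, z) → q = -2
Step 4: INC(q) → q = -1
Step 5: DEC(y) → q = -1
Step 6: MAX(z, q) → q = -1
Step 7: COPY(z, y) → q = -1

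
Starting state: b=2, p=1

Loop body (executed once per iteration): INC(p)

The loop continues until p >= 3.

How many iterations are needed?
2

Tracing iterations:
Initial: b=2, p=1
After iteration 1: b=2, p=2
After iteration 2: b=2, p=3
p >= 3 now holds, so the loop exits after 2 iterations.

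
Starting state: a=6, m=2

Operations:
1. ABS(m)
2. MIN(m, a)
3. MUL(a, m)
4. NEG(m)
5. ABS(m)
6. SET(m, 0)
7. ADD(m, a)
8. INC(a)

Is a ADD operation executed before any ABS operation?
No

First ADD: step 7
First ABS: step 1
Since 7 > 1, ABS comes first.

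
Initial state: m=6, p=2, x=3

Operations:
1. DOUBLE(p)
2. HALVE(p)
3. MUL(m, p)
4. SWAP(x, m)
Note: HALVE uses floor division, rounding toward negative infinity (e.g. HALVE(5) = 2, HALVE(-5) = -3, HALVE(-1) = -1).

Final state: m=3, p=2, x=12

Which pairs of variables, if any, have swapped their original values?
None

Comparing initial and final values:
x: 3 → 12
m: 6 → 3
p: 2 → 2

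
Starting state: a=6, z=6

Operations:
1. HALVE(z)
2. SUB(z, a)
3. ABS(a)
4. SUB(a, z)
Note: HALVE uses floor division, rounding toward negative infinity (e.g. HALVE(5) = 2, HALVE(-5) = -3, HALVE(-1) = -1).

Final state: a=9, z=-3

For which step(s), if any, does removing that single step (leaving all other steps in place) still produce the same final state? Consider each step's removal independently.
Step(s) 3

Testing removal of each single step:
Without step 1: final = a=6, z=0 (different)
Without step 2: final = a=3, z=3 (different)
Without step 3: final = a=9, z=-3 (same)
Without step 4: final = a=6, z=-3 (different)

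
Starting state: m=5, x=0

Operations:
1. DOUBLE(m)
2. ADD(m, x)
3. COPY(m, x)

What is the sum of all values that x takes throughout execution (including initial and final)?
0

Values of x at each step:
Initial: x = 0
After step 1: x = 0
After step 2: x = 0
After step 3: x = 0
Sum = 0 + 0 + 0 + 0 = 0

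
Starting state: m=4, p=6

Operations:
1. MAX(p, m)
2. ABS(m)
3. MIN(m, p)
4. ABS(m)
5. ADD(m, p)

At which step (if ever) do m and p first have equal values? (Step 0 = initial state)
Never

m and p never become equal during execution.

Comparing values at each step:
Initial: m=4, p=6
After step 1: m=4, p=6
After step 2: m=4, p=6
After step 3: m=4, p=6
After step 4: m=4, p=6
After step 5: m=10, p=6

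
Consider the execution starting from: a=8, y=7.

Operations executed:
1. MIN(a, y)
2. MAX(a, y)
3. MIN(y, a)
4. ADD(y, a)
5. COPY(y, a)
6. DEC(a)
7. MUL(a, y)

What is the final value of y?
y = 7

Tracing execution:
Step 1: MIN(a, y) → y = 7
Step 2: MAX(a, y) → y = 7
Step 3: MIN(y, a) → y = 7
Step 4: ADD(y, a) → y = 14
Step 5: COPY(y, a) → y = 7
Step 6: DEC(a) → y = 7
Step 7: MUL(a, y) → y = 7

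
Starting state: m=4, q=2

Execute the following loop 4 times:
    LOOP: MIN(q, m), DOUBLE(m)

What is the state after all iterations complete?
m=64, q=2

Iteration trace:
Start: m=4, q=2
After iteration 1: m=8, q=2
After iteration 2: m=16, q=2
After iteration 3: m=32, q=2
After iteration 4: m=64, q=2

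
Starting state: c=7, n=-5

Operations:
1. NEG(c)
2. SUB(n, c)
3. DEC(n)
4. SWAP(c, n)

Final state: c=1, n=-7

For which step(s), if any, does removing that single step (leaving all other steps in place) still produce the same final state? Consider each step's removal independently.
None - removing any single step changes the final result

Testing removal of each single step:
Without step 1: final = c=-13, n=7 (different)
Without step 2: final = c=-6, n=-7 (different)
Without step 3: final = c=2, n=-7 (different)
Without step 4: final = c=-7, n=1 (different)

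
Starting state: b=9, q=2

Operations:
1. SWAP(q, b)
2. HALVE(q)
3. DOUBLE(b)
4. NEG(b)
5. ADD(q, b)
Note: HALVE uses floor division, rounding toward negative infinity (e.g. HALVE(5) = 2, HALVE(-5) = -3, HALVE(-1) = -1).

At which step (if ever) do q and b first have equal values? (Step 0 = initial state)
Step 3

q and b first become equal after step 3.

Comparing values at each step:
Initial: q=2, b=9
After step 1: q=9, b=2
After step 2: q=4, b=2
After step 3: q=4, b=4 ← equal!
After step 4: q=4, b=-4
After step 5: q=0, b=-4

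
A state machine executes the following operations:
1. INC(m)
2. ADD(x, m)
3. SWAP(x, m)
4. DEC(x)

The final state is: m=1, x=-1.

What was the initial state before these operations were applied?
m=-1, x=1

Working backwards:
Final state: m=1, x=-1
Before step 4 (DEC(x)): m=1, x=0
Before step 3 (SWAP(x, m)): m=0, x=1
Before step 2 (ADD(x, m)): m=0, x=1
Before step 1 (INC(m)): m=-1, x=1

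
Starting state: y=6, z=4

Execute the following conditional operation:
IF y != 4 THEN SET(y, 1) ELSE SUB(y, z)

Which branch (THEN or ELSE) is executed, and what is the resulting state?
Branch: THEN, Final state: y=1, z=4

Evaluating condition: y != 4
y = 6
Condition is True, so THEN branch executes
After SET(y, 1): y=1, z=4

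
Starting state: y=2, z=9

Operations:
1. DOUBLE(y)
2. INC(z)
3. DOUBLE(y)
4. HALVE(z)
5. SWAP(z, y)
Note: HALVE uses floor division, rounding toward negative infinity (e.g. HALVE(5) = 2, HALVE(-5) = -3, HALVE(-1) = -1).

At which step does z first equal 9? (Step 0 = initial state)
Step 0

Tracing z:
Initial: z = 9 ← first occurrence
After step 1: z = 9
After step 2: z = 10
After step 3: z = 10
After step 4: z = 5
After step 5: z = 8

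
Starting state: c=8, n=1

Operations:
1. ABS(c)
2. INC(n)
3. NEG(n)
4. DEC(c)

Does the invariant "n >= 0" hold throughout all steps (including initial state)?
No, violated after step 3

The invariant is violated after step 3.

State at each step:
Initial: c=8, n=1
After step 1: c=8, n=1
After step 2: c=8, n=2
After step 3: c=8, n=-2
After step 4: c=7, n=-2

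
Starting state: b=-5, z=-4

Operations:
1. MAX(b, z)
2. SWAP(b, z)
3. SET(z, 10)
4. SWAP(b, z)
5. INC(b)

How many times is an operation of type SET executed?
1

Counting SET operations:
Step 3: SET(z, 10) ← SET
Total: 1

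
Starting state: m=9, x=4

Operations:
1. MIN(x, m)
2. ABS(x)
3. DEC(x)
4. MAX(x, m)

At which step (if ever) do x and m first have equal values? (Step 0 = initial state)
Step 4

x and m first become equal after step 4.

Comparing values at each step:
Initial: x=4, m=9
After step 1: x=4, m=9
After step 2: x=4, m=9
After step 3: x=3, m=9
After step 4: x=9, m=9 ← equal!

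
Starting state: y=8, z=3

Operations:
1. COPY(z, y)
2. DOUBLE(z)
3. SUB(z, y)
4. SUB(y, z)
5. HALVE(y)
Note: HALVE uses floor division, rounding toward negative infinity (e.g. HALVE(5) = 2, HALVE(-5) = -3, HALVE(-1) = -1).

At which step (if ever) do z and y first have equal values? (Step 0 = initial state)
Step 1

z and y first become equal after step 1.

Comparing values at each step:
Initial: z=3, y=8
After step 1: z=8, y=8 ← equal!
After step 2: z=16, y=8
After step 3: z=8, y=8 ← equal!
After step 4: z=8, y=0
After step 5: z=8, y=0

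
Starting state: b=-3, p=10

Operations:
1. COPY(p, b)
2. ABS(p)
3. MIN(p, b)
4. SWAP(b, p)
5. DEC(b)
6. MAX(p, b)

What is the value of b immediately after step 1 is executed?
b = -3

Tracing b through execution:
Initial: b = -3
After step 1 (COPY(p, b)): b = -3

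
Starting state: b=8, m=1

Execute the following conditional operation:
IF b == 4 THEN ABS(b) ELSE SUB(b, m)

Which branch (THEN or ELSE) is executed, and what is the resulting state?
Branch: ELSE, Final state: b=7, m=1

Evaluating condition: b == 4
b = 8
Condition is False, so ELSE branch executes
After SUB(b, m): b=7, m=1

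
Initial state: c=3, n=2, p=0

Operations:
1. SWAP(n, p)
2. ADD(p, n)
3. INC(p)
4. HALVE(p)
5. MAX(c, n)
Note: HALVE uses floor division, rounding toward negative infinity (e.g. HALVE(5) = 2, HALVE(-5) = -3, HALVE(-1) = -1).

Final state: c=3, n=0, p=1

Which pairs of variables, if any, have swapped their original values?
None

Comparing initial and final values:
p: 0 → 1
c: 3 → 3
n: 2 → 0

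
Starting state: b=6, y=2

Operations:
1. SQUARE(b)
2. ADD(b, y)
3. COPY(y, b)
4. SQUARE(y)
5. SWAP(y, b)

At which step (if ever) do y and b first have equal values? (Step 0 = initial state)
Step 3

y and b first become equal after step 3.

Comparing values at each step:
Initial: y=2, b=6
After step 1: y=2, b=36
After step 2: y=2, b=38
After step 3: y=38, b=38 ← equal!
After step 4: y=1444, b=38
After step 5: y=38, b=1444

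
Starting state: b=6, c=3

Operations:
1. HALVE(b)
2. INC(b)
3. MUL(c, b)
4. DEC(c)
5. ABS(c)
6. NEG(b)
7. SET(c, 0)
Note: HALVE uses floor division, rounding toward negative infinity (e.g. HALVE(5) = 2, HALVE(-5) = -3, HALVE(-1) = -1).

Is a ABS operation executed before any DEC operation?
No

First ABS: step 5
First DEC: step 4
Since 5 > 4, DEC comes first.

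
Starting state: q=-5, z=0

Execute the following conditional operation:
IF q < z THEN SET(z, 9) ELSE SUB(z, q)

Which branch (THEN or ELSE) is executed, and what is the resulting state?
Branch: THEN, Final state: q=-5, z=9

Evaluating condition: q < z
q = -5, z = 0
Condition is True, so THEN branch executes
After SET(z, 9): q=-5, z=9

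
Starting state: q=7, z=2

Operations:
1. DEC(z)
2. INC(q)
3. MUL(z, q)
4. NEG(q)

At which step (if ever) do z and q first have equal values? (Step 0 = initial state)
Step 3

z and q first become equal after step 3.

Comparing values at each step:
Initial: z=2, q=7
After step 1: z=1, q=7
After step 2: z=1, q=8
After step 3: z=8, q=8 ← equal!
After step 4: z=8, q=-8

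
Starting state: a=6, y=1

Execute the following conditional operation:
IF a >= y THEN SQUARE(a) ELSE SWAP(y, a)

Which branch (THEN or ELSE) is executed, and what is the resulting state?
Branch: THEN, Final state: a=36, y=1

Evaluating condition: a >= y
a = 6, y = 1
Condition is True, so THEN branch executes
After SQUARE(a): a=36, y=1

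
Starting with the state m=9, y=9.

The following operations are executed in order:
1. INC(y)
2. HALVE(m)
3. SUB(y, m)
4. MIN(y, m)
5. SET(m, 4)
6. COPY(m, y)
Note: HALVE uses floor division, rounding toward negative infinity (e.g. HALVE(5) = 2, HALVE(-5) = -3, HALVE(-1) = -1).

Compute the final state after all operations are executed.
{m: 4, y: 4}

Step-by-step execution:
Initial: m=9, y=9
After step 1 (INC(y)): m=9, y=10
After step 2 (HALVE(m)): m=4, y=10
After step 3 (SUB(y, m)): m=4, y=6
After step 4 (MIN(y, m)): m=4, y=4
After step 5 (SET(m, 4)): m=4, y=4
After step 6 (COPY(m, y)): m=4, y=4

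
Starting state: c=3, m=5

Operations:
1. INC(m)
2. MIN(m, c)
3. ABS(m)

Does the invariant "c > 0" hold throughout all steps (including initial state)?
Yes

The invariant holds at every step.

State at each step:
Initial: c=3, m=5
After step 1: c=3, m=6
After step 2: c=3, m=3
After step 3: c=3, m=3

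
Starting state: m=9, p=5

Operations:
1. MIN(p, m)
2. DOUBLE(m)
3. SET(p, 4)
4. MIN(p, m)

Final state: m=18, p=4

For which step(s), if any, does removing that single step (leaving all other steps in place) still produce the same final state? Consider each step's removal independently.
Step(s) 1, 4

Testing removal of each single step:
Without step 1: final = m=18, p=4 (same)
Without step 2: final = m=9, p=4 (different)
Without step 3: final = m=18, p=5 (different)
Without step 4: final = m=18, p=4 (same)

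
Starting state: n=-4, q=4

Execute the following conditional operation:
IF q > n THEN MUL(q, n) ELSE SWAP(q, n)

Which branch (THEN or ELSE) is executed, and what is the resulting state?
Branch: THEN, Final state: n=-4, q=-16

Evaluating condition: q > n
q = 4, n = -4
Condition is True, so THEN branch executes
After MUL(q, n): n=-4, q=-16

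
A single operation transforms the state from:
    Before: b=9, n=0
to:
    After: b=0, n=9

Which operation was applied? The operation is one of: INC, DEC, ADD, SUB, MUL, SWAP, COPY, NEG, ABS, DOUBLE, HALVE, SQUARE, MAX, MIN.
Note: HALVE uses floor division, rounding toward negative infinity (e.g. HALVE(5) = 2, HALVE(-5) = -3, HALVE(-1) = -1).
SWAP(n, b)

Analyzing the change:
Before: b=9, n=0
After: b=0, n=9
Variable n changed from 0 to 9
Variable b changed from 9 to 0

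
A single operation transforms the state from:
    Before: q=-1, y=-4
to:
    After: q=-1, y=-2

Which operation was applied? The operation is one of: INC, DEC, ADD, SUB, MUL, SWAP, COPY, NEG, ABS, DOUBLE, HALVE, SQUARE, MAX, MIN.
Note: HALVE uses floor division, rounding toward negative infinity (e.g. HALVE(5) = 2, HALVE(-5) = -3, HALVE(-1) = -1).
HALVE(y)

Analyzing the change:
Before: q=-1, y=-4
After: q=-1, y=-2
Variable y changed from -4 to -2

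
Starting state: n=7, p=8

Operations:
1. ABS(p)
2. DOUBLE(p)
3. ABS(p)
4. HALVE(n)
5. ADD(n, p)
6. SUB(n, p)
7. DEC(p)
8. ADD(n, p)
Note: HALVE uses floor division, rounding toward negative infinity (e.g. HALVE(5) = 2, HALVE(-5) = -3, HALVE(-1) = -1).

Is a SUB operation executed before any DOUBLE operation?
No

First SUB: step 6
First DOUBLE: step 2
Since 6 > 2, DOUBLE comes first.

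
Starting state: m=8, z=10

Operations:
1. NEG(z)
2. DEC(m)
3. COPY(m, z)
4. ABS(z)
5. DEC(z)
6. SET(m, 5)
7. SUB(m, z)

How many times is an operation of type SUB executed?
1

Counting SUB operations:
Step 7: SUB(m, z) ← SUB
Total: 1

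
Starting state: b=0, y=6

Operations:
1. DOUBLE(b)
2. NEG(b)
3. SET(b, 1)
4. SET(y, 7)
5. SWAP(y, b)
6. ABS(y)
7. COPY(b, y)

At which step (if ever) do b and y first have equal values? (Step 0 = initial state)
Step 7

b and y first become equal after step 7.

Comparing values at each step:
Initial: b=0, y=6
After step 1: b=0, y=6
After step 2: b=0, y=6
After step 3: b=1, y=6
After step 4: b=1, y=7
After step 5: b=7, y=1
After step 6: b=7, y=1
After step 7: b=1, y=1 ← equal!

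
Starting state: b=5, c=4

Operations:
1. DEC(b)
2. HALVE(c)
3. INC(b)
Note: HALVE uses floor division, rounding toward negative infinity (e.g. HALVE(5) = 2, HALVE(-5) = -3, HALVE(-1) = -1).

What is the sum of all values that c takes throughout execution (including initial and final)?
12

Values of c at each step:
Initial: c = 4
After step 1: c = 4
After step 2: c = 2
After step 3: c = 2
Sum = 4 + 4 + 2 + 2 = 12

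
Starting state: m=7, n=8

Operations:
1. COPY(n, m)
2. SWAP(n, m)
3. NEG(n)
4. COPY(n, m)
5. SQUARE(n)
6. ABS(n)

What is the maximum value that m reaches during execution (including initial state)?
7

Values of m at each step:
Initial: m = 7 ← maximum
After step 1: m = 7
After step 2: m = 7
After step 3: m = 7
After step 4: m = 7
After step 5: m = 7
After step 6: m = 7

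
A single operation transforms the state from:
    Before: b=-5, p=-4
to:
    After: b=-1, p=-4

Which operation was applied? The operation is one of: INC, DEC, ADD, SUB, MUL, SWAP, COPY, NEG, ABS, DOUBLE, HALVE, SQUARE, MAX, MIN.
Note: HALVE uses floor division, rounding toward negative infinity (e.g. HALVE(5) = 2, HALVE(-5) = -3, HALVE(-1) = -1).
SUB(b, p)

Analyzing the change:
Before: b=-5, p=-4
After: b=-1, p=-4
Variable b changed from -5 to -1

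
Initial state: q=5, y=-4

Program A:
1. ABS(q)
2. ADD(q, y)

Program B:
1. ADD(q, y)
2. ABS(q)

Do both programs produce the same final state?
Yes

Program A final state: q=1, y=-4
Program B final state: q=1, y=-4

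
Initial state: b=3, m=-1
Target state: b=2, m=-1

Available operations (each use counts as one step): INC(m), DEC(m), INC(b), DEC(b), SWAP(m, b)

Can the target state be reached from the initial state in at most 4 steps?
Yes

Path (1 step): DEC(b)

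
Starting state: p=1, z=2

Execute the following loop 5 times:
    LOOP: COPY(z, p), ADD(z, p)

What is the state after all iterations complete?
p=1, z=2

Iteration trace:
Start: p=1, z=2
After iteration 1: p=1, z=2
After iteration 2: p=1, z=2
After iteration 3: p=1, z=2
After iteration 4: p=1, z=2
After iteration 5: p=1, z=2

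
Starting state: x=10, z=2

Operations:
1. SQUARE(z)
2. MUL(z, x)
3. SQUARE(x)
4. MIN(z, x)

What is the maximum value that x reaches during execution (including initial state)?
100

Values of x at each step:
Initial: x = 10
After step 1: x = 10
After step 2: x = 10
After step 3: x = 100 ← maximum
After step 4: x = 100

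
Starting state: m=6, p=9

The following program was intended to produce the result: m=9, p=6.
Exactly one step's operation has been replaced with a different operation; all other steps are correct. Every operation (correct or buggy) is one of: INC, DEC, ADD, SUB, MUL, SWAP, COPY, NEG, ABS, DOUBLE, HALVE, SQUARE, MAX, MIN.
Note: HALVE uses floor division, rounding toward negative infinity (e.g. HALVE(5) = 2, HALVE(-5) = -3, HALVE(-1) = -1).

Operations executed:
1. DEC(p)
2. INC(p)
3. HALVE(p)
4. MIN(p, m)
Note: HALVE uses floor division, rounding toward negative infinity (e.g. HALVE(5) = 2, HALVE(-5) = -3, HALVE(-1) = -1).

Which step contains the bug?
Step 3

Trace with buggy code:
Initial: m=6, p=9
After step 1: m=6, p=8
After step 2: m=6, p=9
After step 3: m=6, p=4
After step 4: m=6, p=4
Actual final m=6, p=4 ≠ expected m=9, p=6.
Step 3 is the only position where a single-operation replacement can produce the expected result.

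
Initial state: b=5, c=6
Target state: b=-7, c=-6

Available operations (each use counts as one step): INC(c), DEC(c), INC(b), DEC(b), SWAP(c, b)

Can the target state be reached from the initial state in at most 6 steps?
No

The target state cannot be reached within 6 steps.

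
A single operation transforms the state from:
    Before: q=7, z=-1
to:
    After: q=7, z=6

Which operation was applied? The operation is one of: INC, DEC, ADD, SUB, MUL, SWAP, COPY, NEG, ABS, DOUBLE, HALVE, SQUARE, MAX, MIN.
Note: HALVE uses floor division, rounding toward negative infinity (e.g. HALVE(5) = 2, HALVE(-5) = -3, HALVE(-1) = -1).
ADD(z, q)

Analyzing the change:
Before: q=7, z=-1
After: q=7, z=6
Variable z changed from -1 to 6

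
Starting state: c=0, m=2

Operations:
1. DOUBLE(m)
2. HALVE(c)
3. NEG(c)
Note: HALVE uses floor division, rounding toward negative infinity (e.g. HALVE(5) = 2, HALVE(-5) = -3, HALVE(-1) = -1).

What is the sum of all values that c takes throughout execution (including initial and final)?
0

Values of c at each step:
Initial: c = 0
After step 1: c = 0
After step 2: c = 0
After step 3: c = 0
Sum = 0 + 0 + 0 + 0 = 0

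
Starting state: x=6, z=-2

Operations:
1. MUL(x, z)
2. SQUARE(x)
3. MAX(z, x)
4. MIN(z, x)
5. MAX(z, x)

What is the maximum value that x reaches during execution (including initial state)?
144

Values of x at each step:
Initial: x = 6
After step 1: x = -12
After step 2: x = 144 ← maximum
After step 3: x = 144
After step 4: x = 144
After step 5: x = 144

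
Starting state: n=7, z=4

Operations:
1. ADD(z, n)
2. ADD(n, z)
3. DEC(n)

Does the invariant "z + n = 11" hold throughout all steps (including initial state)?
No, violated after step 1

The invariant is violated after step 1.

State at each step:
Initial: n=7, z=4
After step 1: n=7, z=11
After step 2: n=18, z=11
After step 3: n=17, z=11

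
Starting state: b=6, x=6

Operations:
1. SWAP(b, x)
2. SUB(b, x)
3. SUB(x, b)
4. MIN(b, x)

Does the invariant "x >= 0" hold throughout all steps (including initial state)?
Yes

The invariant holds at every step.

State at each step:
Initial: b=6, x=6
After step 1: b=6, x=6
After step 2: b=0, x=6
After step 3: b=0, x=6
After step 4: b=0, x=6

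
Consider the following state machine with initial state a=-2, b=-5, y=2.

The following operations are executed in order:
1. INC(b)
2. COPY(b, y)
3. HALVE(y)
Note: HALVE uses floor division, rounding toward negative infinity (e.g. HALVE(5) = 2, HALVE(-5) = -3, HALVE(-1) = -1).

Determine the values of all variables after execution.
{a: -2, b: 2, y: 1}

Step-by-step execution:
Initial: a=-2, b=-5, y=2
After step 1 (INC(b)): a=-2, b=-4, y=2
After step 2 (COPY(b, y)): a=-2, b=2, y=2
After step 3 (HALVE(y)): a=-2, b=2, y=1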